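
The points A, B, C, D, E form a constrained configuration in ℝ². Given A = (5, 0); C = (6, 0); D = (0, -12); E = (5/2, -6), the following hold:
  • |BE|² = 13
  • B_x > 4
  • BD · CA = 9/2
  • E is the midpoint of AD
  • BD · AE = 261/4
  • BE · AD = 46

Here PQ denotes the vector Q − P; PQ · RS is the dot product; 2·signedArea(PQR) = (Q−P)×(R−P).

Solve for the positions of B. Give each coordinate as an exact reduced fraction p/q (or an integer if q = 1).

1. B_x = 9/2  [BD · CA = 9/2 ∩ BE · AD = 46]
2. B_y = -3  [BD · CA = 9/2 ∩ BE · AD = 46]
   → B = (9/2, -3)

B = (9/2, -3)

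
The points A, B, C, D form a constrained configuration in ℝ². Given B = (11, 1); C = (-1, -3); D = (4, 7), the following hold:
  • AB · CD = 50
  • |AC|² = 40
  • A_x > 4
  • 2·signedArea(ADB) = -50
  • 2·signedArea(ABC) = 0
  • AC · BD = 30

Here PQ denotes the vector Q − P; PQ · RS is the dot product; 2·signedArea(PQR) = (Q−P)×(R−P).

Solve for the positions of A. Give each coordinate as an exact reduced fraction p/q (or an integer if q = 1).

1. A_x = 5  [2·signedArea(ABC) = 0 ∩ AC · BD = 30]
2. A_y = -1  [2·signedArea(ABC) = 0 ∩ AC · BD = 30]
   → A = (5, -1)

A = (5, -1)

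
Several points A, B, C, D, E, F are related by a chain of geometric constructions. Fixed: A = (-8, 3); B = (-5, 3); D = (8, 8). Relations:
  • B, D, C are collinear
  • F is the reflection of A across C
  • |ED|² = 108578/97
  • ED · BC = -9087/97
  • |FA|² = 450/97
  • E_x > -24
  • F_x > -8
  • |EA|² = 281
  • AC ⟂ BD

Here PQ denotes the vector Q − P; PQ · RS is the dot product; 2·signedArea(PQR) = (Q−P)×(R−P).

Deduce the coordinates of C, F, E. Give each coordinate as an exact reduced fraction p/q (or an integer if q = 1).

1. C_x = -1477/194  [B, D, C are collinear ∩ AC ⟂ BD]
2. C_y = 387/194  [B, D, C are collinear ∩ AC ⟂ BD]
   → C = (-1477/194, 387/194)
3. F_x = -701/97  [F is the reflection of A across C]
4. F_y = 96/97  [F is the reflection of A across C]
   → F = (-701/97, 96/97)
5. E_x = -2253/97  [line 507/194·x + 195/194·y + 6279/97 = 0 ∩ |EA|² = 281]
6. E_y = -389/97  [line 507/194·x + 195/194·y + 6279/97 = 0 ∩ |EA|² = 281]
   → E = (-2253/97, -389/97)

C = (-1477/194, 387/194)
E = (-2253/97, -389/97)
F = (-701/97, 96/97)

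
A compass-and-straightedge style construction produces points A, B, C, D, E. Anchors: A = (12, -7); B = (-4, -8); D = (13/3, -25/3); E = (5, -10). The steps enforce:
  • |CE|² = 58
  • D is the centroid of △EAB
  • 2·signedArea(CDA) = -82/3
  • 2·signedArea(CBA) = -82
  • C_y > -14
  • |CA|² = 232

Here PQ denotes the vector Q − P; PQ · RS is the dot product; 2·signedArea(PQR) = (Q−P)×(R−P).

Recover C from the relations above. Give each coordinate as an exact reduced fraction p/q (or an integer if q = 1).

C = (-2, -13)

1. C_x = -2  [2·signedArea(CBA) = -82 ∩ 2·signedArea(CDA) = -82/3]
2. C_y = -13  [2·signedArea(CBA) = -82 ∩ 2·signedArea(CDA) = -82/3]
   → C = (-2, -13)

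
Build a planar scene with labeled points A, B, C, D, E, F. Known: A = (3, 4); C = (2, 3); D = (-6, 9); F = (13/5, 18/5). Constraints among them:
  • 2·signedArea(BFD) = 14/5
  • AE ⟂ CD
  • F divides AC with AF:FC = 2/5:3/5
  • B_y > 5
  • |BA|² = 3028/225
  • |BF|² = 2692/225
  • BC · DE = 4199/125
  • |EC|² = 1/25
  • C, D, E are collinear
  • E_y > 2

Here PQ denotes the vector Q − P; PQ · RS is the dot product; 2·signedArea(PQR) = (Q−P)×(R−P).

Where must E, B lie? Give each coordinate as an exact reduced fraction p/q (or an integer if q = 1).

1. E_x = 54/25  [C, D, E are collinear ∩ AE ⟂ CD]
2. E_y = 72/25  [C, D, E are collinear ∩ AE ⟂ CD]
   → E = (54/25, 72/25)
3. B_x = -7/15  [2·signedArea(BFD) = 14/5 ∩ BC · DE = 4199/125]
4. B_y = 26/5  [2·signedArea(BFD) = 14/5 ∩ BC · DE = 4199/125]
   → B = (-7/15, 26/5)

B = (-7/15, 26/5)
E = (54/25, 72/25)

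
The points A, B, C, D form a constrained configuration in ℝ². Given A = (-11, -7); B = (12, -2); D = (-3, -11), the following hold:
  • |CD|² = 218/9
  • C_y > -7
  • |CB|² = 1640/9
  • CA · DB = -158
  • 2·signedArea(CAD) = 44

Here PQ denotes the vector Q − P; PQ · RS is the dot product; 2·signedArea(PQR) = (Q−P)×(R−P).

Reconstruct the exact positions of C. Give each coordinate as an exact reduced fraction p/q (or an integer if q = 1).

C = (-2/3, -20/3)

1. C_x = -2/3  [2·signedArea(CAD) = 44 ∩ CA · DB = -158]
2. C_y = -20/3  [2·signedArea(CAD) = 44 ∩ CA · DB = -158]
   → C = (-2/3, -20/3)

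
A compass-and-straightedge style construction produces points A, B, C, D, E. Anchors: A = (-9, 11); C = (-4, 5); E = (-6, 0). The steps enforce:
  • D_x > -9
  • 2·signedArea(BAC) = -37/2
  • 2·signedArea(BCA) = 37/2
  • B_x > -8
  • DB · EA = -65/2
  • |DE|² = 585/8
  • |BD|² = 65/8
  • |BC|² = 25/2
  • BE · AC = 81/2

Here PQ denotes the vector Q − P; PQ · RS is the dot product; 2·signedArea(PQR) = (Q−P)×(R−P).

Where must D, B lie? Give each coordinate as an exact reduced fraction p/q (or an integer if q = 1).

B = (-15/2, 11/2)
D = (-33/4, 33/4)

1. B_x = -15/2  [2·signedArea(BAC) = -37/2 ∩ BE · AC = 81/2]
2. B_y = 11/2  [2·signedArea(BAC) = -37/2 ∩ BE · AC = 81/2]
   → B = (-15/2, 11/2)
3. D_x = -33/4  [line 3·x + -11·y + 231/2 = 0 ∩ |DE|² = 585/8]
4. D_y = 33/4  [line 3·x + -11·y + 231/2 = 0 ∩ |DE|² = 585/8]
   → D = (-33/4, 33/4)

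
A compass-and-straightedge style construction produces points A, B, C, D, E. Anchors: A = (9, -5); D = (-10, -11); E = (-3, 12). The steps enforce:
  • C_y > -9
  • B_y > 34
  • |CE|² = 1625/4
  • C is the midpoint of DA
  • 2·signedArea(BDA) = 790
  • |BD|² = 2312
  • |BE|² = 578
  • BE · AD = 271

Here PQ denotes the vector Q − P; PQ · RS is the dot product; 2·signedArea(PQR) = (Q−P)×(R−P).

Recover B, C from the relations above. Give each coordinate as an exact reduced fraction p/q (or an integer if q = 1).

1. B_x = 4  [BE · AD = 271 ∩ 2·signedArea(BDA) = 790]
2. B_y = 35  [BE · AD = 271 ∩ 2·signedArea(BDA) = 790]
   → B = (4, 35)
3. C_x = -1/2  [C is the midpoint of DA]
4. C_y = -8  [C is the midpoint of DA]
   → C = (-1/2, -8)

B = (4, 35)
C = (-1/2, -8)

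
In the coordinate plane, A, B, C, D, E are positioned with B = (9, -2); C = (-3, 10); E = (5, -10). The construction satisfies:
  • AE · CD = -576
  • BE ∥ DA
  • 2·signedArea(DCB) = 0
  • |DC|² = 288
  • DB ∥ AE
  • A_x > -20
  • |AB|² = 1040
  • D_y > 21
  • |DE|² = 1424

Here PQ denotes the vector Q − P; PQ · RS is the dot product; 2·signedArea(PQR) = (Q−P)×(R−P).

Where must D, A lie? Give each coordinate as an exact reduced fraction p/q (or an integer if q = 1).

1. D_x = -15  [line 12·x + 12·y + -84 = 0 ∩ |DE|² = 1424]
2. D_y = 22  [line 12·x + 12·y + -84 = 0 ∩ |DE|² = 1424]
   → D = (-15, 22)
3. A_x = -19  [DB ∥ AE ∩ BE ∥ DA]
4. A_y = 14  [DB ∥ AE ∩ BE ∥ DA]
   → A = (-19, 14)

A = (-19, 14)
D = (-15, 22)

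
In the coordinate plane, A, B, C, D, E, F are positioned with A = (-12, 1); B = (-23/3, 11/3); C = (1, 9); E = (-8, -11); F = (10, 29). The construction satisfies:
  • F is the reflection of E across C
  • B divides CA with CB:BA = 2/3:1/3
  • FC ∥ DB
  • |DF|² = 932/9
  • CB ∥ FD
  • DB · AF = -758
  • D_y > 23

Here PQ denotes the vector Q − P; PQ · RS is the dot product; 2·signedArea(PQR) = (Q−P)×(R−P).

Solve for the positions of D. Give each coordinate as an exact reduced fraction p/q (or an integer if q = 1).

D = (4/3, 71/3)

1. D_x = 4/3  [FC ∥ DB ∩ CB ∥ FD]
2. D_y = 71/3  [FC ∥ DB ∩ CB ∥ FD]
   → D = (4/3, 71/3)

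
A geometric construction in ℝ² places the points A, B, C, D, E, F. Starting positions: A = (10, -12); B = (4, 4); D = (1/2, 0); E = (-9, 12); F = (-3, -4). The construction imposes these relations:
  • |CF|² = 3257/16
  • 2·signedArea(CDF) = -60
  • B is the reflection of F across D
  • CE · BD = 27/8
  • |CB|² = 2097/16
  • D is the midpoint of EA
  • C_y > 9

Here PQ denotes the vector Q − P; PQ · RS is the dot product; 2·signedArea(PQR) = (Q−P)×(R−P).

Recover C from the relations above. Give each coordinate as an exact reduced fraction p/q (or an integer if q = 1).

1. C_x = -23/4  [2·signedArea(CDF) = -60 ∩ CE · BD = 27/8]
2. C_y = 10  [2·signedArea(CDF) = -60 ∩ CE · BD = 27/8]
   → C = (-23/4, 10)

C = (-23/4, 10)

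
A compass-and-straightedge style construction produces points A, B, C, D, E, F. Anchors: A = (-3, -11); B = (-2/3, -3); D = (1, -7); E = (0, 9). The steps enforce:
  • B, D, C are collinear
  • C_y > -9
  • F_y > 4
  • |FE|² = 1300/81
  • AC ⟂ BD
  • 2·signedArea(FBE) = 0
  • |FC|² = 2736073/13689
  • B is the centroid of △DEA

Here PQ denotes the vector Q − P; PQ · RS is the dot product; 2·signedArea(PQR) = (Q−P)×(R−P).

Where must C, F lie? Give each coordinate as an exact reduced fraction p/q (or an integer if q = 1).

C = (309/169, -1519/169)
F = (-2/9, 5)

1. C_x = 309/169  [B, D, C are collinear ∩ AC ⟂ BD]
2. C_y = -1519/169  [B, D, C are collinear ∩ AC ⟂ BD]
   → C = (309/169, -1519/169)
3. F_x = -2/9  [line -12·x + 2/3·y + -6 = 0 ∩ |FC|² = 2736073/13689]
4. F_y = 5  [line -12·x + 2/3·y + -6 = 0 ∩ |FC|² = 2736073/13689]
   → F = (-2/9, 5)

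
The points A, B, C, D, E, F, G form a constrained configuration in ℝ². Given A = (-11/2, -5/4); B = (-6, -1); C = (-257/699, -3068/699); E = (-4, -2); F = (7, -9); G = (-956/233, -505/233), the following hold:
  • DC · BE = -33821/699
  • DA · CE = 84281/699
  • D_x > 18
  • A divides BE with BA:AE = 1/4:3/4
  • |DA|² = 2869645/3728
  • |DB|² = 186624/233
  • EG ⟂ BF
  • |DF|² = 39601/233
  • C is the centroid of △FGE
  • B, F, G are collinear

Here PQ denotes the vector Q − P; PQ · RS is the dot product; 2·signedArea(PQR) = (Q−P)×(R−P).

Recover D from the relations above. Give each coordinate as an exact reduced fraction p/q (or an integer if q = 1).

1. D_x = 4218/233  [DC · BE = -33821/699 ∩ DA · CE = 84281/699]
2. D_y = -3689/233  [DC · BE = -33821/699 ∩ DA · CE = 84281/699]
   → D = (4218/233, -3689/233)

D = (4218/233, -3689/233)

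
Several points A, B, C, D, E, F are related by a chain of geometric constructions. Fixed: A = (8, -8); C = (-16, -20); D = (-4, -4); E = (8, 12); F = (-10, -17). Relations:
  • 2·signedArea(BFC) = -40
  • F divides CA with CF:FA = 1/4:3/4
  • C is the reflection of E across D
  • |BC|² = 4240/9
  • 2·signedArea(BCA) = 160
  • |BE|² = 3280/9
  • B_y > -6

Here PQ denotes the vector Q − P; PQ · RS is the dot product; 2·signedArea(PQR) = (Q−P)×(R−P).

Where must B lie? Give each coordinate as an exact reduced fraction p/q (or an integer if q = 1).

B = (0, -16/3)

1. B_x = 0  [line 3·x + -6·y + -32 = 0 ∩ |BC|² = 4240/9]
2. B_y = -16/3  [line 3·x + -6·y + -32 = 0 ∩ |BC|² = 4240/9]
   → B = (0, -16/3)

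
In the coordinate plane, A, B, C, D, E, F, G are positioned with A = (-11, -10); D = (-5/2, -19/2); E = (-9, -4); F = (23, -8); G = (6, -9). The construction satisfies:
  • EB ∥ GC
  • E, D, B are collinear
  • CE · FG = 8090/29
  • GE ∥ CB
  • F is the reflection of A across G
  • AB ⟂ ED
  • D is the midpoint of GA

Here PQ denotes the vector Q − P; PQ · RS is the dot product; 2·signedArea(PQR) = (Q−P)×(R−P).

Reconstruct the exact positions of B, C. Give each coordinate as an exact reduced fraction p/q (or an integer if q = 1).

B = (-209/29, -160/29)
C = (226/29, -305/29)

1. B_x = -209/29  [E, D, B are collinear ∩ AB ⟂ ED]
2. B_y = -160/29  [E, D, B are collinear ∩ AB ⟂ ED]
   → B = (-209/29, -160/29)
3. C_x = 226/29  [GE ∥ CB ∩ EB ∥ GC]
4. C_y = -305/29  [GE ∥ CB ∩ EB ∥ GC]
   → C = (226/29, -305/29)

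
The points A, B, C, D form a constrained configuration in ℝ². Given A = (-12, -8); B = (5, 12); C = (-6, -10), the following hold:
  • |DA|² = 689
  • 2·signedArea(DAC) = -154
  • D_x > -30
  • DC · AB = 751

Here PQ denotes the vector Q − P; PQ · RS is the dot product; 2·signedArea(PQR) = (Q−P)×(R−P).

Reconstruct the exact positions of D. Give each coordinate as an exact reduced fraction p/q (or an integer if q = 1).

D = (-29, -28)

1. D_x = -29  [2·signedArea(DAC) = -154 ∩ DC · AB = 751]
2. D_y = -28  [2·signedArea(DAC) = -154 ∩ DC · AB = 751]
   → D = (-29, -28)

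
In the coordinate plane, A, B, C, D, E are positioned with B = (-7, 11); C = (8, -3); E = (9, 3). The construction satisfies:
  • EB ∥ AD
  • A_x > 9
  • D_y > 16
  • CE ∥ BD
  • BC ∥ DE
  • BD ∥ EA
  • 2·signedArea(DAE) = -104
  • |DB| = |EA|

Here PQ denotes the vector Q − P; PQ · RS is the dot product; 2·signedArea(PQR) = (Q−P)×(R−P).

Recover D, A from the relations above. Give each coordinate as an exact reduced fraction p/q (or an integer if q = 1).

1. D_x = -6  [BC ∥ DE ∩ CE ∥ BD]
2. D_y = 17  [BC ∥ DE ∩ CE ∥ BD]
   → D = (-6, 17)
3. A_x = 10  [EB ∥ AD ∩ BD ∥ EA]
4. A_y = 9  [EB ∥ AD ∩ BD ∥ EA]
   → A = (10, 9)

A = (10, 9)
D = (-6, 17)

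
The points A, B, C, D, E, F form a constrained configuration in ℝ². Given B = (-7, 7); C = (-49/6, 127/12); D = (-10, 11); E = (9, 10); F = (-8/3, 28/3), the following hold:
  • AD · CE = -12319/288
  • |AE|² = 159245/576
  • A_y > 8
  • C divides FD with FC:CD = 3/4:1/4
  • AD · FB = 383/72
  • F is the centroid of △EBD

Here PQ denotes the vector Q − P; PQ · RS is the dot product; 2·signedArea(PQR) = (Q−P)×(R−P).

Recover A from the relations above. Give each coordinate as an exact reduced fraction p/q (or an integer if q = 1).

1. A_x = -91/12  [AD · CE = -12319/288 ∩ AD · FB = 383/72]
2. A_y = 211/24  [AD · CE = -12319/288 ∩ AD · FB = 383/72]
   → A = (-91/12, 211/24)

A = (-91/12, 211/24)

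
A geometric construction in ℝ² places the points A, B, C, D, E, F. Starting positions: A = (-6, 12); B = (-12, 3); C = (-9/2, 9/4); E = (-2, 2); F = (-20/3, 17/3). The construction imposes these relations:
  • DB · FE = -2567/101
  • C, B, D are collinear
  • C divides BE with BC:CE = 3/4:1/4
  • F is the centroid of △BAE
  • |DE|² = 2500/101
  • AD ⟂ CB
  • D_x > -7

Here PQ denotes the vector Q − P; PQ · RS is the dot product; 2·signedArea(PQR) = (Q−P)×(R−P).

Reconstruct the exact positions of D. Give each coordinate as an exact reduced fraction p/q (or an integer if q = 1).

1. D_x = -702/101  [C, B, D are collinear ∩ AD ⟂ CB]
2. D_y = 252/101  [C, B, D are collinear ∩ AD ⟂ CB]
   → D = (-702/101, 252/101)

D = (-702/101, 252/101)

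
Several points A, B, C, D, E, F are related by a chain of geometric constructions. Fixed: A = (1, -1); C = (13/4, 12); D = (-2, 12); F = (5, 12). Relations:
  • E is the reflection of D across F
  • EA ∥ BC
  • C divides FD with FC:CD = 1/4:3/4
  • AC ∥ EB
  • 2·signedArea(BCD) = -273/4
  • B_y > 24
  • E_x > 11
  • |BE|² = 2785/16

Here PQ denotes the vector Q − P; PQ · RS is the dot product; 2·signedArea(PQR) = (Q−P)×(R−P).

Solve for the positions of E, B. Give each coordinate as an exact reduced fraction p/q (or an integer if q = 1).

1. E_x = 12  [E is the reflection of D across F]
2. E_y = 12  [E is the reflection of D across F]
   → E = (12, 12)
3. B_x = 57/4  [EA ∥ BC ∩ AC ∥ EB]
4. B_y = 25  [EA ∥ BC ∩ AC ∥ EB]
   → B = (57/4, 25)

B = (57/4, 25)
E = (12, 12)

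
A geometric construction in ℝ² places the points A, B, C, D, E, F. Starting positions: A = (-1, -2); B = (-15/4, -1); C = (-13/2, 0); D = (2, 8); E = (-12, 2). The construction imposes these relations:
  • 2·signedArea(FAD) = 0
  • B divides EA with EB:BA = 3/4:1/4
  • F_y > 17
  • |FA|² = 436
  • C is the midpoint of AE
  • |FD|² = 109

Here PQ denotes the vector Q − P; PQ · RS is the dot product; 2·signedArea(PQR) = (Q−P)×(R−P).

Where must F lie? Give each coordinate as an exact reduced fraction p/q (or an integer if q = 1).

1. F_x = 5  [line -10·x + 3·y + -4 = 0 ∩ |FA|² = 436]
2. F_y = 18  [line -10·x + 3·y + -4 = 0 ∩ |FA|² = 436]
   → F = (5, 18)

F = (5, 18)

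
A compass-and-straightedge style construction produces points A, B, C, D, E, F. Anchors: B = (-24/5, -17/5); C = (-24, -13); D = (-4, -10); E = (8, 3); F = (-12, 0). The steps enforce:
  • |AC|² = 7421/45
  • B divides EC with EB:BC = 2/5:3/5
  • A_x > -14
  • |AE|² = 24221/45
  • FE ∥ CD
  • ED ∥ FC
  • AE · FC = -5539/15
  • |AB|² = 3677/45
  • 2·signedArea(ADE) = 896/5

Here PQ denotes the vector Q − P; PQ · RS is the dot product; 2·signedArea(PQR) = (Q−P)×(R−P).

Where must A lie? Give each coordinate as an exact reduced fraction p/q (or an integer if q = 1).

A = (-68/5, -82/15)

1. A_x = -68/5  [2·signedArea(ADE) = 896/5 ∩ AE · FC = -5539/15]
2. A_y = -82/15  [2·signedArea(ADE) = 896/5 ∩ AE · FC = -5539/15]
   → A = (-68/5, -82/15)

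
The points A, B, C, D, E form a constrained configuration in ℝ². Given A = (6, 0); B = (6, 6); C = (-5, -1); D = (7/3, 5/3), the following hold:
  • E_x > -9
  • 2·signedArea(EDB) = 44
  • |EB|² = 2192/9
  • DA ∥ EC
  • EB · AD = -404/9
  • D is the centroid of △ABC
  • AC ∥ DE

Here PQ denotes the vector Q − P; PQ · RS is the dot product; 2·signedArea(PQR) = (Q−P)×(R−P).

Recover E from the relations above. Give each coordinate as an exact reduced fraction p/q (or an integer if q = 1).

E = (-26/3, 2/3)

1. E_x = -26/3  [DA ∥ EC ∩ AC ∥ DE]
2. E_y = 2/3  [DA ∥ EC ∩ AC ∥ DE]
   → E = (-26/3, 2/3)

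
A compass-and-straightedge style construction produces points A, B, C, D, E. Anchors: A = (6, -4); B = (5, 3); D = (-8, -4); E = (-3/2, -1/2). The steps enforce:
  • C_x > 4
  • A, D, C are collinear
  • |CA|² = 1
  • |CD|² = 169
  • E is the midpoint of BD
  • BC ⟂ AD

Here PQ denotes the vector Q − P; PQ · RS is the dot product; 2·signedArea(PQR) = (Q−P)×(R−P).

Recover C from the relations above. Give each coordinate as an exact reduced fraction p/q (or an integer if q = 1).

1. C_x = 5  [A, D, C are collinear ∩ BC ⟂ AD]
2. C_y = -4  [A, D, C are collinear ∩ BC ⟂ AD]
   → C = (5, -4)

C = (5, -4)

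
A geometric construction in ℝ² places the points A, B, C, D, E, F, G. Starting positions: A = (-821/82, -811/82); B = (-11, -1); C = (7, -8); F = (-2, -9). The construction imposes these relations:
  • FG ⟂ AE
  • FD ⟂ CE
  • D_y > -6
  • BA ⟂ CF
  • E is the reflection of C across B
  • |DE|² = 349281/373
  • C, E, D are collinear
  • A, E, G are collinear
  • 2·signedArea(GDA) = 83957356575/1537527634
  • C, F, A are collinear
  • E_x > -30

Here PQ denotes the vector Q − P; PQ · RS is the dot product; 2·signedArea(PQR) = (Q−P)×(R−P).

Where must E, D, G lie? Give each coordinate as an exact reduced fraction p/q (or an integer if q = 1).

D = (-179/373, -1899/373)
E = (-29, 6)
G = (-11826697/2061029, -27755802/2061029)

1. E_x = -29  [E is the reflection of C across B]
2. E_y = 6  [E is the reflection of C across B]
   → E = (-29, 6)
3. D_x = -179/373  [C, E, D are collinear ∩ FD ⟂ CE]
4. D_y = -1899/373  [C, E, D are collinear ∩ FD ⟂ CE]
   → D = (-179/373, -1899/373)
5. G_x = -11826697/2061029  [A, E, G are collinear ∩ FG ⟂ AE]
6. G_y = -27755802/2061029  [A, E, G are collinear ∩ FG ⟂ AE]
   → G = (-11826697/2061029, -27755802/2061029)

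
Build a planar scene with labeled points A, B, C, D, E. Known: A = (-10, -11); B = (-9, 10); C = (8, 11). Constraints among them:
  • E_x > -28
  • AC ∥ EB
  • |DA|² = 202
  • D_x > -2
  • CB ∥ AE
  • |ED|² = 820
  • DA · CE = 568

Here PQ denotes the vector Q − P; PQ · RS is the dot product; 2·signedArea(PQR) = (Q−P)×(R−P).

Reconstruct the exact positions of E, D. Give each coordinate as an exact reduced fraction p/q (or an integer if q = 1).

D = (-1, 0)
E = (-27, -12)

1. E_x = -27  [AC ∥ EB ∩ CB ∥ AE]
2. E_y = -12  [AC ∥ EB ∩ CB ∥ AE]
   → E = (-27, -12)
3. D_x = -1  [line 35·x + 23·y + 35 = 0 ∩ |ED|² = 820]
4. D_y = 0  [line 35·x + 23·y + 35 = 0 ∩ |ED|² = 820]
   → D = (-1, 0)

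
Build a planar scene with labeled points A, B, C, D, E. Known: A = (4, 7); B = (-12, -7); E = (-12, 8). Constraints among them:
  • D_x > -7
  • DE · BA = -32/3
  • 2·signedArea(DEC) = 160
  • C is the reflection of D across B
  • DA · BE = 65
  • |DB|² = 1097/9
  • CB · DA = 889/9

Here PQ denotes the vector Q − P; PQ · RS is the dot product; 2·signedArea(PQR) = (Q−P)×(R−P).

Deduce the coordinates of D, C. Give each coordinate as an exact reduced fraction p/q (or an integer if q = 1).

C = (-52/3, -50/3)
D = (-20/3, 8/3)

1. D_x = -20/3  [DE · BA = -32/3 ∩ DA · BE = 65]
2. D_y = 8/3  [DE · BA = -32/3 ∩ DA · BE = 65]
   → D = (-20/3, 8/3)
3. C_x = -52/3  [C is the reflection of D across B]
4. C_y = -50/3  [C is the reflection of D across B]
   → C = (-52/3, -50/3)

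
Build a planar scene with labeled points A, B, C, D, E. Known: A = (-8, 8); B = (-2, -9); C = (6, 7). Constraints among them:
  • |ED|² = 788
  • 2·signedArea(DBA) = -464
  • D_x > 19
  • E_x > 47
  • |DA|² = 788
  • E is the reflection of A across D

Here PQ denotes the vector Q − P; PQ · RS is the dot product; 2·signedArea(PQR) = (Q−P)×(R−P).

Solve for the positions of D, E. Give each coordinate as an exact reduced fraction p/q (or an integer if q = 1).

1. D_x = 20  [line -17·x + -6·y + 376 = 0 ∩ |DA|² = 788]
2. D_y = 6  [line -17·x + -6·y + 376 = 0 ∩ |DA|² = 788]
   → D = (20, 6)
3. E_x = 48  [E is the reflection of A across D]
4. E_y = 4  [E is the reflection of A across D]
   → E = (48, 4)

D = (20, 6)
E = (48, 4)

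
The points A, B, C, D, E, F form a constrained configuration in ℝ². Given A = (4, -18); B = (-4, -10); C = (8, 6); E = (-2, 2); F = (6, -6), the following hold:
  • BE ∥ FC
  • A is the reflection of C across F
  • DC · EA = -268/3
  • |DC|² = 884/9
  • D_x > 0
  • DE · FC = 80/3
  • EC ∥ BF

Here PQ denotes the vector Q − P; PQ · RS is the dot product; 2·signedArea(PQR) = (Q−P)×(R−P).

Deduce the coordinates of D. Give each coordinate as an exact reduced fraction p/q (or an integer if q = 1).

1. D_x = 2/3  [DC · EA = -268/3 ∩ DE · FC = 80/3]
2. D_y = -2/3  [DC · EA = -268/3 ∩ DE · FC = 80/3]
   → D = (2/3, -2/3)

D = (2/3, -2/3)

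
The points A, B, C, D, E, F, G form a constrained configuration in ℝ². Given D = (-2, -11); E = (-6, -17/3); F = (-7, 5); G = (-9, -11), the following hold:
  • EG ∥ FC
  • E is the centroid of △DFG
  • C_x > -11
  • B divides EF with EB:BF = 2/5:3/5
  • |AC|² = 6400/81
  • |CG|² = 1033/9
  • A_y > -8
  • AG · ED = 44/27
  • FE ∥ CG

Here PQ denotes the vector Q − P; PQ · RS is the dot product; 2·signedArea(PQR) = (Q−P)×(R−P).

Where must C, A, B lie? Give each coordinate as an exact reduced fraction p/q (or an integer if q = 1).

1. C_x = -10  [FE ∥ CG ∩ EG ∥ FC]
2. C_y = -1/3  [FE ∥ CG ∩ EG ∥ FC]
   → C = (-10, -1/3)
3. A_x = -14/3  [line -4·x + 16/3·y + 568/27 = 0 ∩ |AC|² = 6400/81]
4. A_y = -67/9  [line -4·x + 16/3·y + 568/27 = 0 ∩ |AC|² = 6400/81]
   → A = (-14/3, -67/9)
5. B_x = -32/5  [B divides EF with EB:BF = 2/5:3/5]
6. B_y = -7/5  [B divides EF with EB:BF = 2/5:3/5]
   → B = (-32/5, -7/5)

A = (-14/3, -67/9)
B = (-32/5, -7/5)
C = (-10, -1/3)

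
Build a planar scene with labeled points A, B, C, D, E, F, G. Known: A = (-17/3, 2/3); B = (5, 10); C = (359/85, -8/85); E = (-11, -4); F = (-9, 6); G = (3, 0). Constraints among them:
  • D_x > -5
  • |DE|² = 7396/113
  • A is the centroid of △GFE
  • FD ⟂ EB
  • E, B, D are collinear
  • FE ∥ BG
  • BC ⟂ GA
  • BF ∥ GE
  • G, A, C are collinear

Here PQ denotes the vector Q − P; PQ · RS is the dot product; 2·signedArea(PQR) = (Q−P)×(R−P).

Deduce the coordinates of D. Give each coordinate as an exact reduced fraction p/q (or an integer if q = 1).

1. D_x = -555/113  [E, B, D are collinear ∩ FD ⟂ EB]
2. D_y = 150/113  [E, B, D are collinear ∩ FD ⟂ EB]
   → D = (-555/113, 150/113)

D = (-555/113, 150/113)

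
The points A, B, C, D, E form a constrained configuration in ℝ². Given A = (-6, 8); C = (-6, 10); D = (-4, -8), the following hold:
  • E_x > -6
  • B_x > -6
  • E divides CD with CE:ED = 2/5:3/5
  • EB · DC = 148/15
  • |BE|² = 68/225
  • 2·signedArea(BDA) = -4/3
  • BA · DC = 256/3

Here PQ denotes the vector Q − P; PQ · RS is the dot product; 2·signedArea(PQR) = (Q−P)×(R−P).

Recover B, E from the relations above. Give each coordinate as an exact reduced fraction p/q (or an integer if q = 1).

B = (-16/3, 10/3)
E = (-26/5, 14/5)

1. B_x = -16/3  [BA · DC = 256/3 ∩ 2·signedArea(BDA) = -4/3]
2. B_y = 10/3  [BA · DC = 256/3 ∩ 2·signedArea(BDA) = -4/3]
   → B = (-16/3, 10/3)
3. E_x = -26/5  [E divides CD with CE:ED = 2/5:3/5]
4. E_y = 14/5  [E divides CD with CE:ED = 2/5:3/5]
   → E = (-26/5, 14/5)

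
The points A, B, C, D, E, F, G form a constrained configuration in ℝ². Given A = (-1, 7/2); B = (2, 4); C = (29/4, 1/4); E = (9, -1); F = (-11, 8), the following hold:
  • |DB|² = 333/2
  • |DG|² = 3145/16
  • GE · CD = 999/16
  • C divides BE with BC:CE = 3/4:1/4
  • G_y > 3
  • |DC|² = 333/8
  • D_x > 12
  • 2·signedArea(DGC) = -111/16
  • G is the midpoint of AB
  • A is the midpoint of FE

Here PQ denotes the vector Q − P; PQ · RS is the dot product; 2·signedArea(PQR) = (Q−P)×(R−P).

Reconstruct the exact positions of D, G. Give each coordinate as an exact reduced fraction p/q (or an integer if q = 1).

D = (25/2, -7/2)
G = (1/2, 15/4)

1. G_x = 1/2  [G is the midpoint of AB]
2. G_y = 15/4  [G is the midpoint of AB]
   → G = (1/2, 15/4)
3. D_x = 25/2  [2·signedArea(DGC) = -111/16 ∩ GE · CD = 999/16]
4. D_y = -7/2  [2·signedArea(DGC) = -111/16 ∩ GE · CD = 999/16]
   → D = (25/2, -7/2)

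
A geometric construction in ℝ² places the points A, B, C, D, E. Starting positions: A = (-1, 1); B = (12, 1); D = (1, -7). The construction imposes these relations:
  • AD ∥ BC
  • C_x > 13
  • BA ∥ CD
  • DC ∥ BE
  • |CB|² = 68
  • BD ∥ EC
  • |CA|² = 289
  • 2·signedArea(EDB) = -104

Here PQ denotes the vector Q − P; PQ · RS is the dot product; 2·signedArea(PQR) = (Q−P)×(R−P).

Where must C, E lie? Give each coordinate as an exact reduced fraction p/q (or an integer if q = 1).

1. C_x = 14  [BA ∥ CD ∩ AD ∥ BC]
2. C_y = -7  [BA ∥ CD ∩ AD ∥ BC]
   → C = (14, -7)
3. E_x = 25  [BD ∥ EC ∩ DC ∥ BE]
4. E_y = 1  [BD ∥ EC ∩ DC ∥ BE]
   → E = (25, 1)

C = (14, -7)
E = (25, 1)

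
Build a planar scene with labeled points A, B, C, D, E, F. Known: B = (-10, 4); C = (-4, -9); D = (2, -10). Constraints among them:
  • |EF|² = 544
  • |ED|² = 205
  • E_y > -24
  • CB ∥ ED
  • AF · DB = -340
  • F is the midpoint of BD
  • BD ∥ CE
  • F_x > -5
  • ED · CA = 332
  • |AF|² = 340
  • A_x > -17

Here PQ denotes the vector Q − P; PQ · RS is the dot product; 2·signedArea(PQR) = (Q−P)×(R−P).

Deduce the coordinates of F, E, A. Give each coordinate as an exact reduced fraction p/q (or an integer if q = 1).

A = (-16, 11)
E = (8, -23)
F = (-4, -3)

1. F_x = -4  [F is the midpoint of BD]
2. F_y = -3  [F is the midpoint of BD]
   → F = (-4, -3)
3. E_x = 8  [CB ∥ ED ∩ BD ∥ CE]
4. E_y = -23  [CB ∥ ED ∩ BD ∥ CE]
   → E = (8, -23)
5. A_x = -16  [AF · DB = -340 ∩ ED · CA = 332]
6. A_y = 11  [AF · DB = -340 ∩ ED · CA = 332]
   → A = (-16, 11)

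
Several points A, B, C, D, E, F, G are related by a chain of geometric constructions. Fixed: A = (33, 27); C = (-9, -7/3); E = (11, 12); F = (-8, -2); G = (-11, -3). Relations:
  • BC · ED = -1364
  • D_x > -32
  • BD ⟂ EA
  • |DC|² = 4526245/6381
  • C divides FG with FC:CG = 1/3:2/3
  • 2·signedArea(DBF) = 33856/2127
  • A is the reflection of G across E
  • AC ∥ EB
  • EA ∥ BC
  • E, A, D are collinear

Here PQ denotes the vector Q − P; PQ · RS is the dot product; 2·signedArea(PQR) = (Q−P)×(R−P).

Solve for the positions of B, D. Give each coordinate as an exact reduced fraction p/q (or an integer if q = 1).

B = (-31, -52/3)
D = (-22209/709, -11952/709)

1. B_x = -31  [EA ∥ BC ∩ AC ∥ EB]
2. B_y = -52/3  [EA ∥ BC ∩ AC ∥ EB]
   → B = (-31, -52/3)
3. D_x = -22209/709  [E, A, D are collinear ∩ BD ⟂ EA]
4. D_y = -11952/709  [E, A, D are collinear ∩ BD ⟂ EA]
   → D = (-22209/709, -11952/709)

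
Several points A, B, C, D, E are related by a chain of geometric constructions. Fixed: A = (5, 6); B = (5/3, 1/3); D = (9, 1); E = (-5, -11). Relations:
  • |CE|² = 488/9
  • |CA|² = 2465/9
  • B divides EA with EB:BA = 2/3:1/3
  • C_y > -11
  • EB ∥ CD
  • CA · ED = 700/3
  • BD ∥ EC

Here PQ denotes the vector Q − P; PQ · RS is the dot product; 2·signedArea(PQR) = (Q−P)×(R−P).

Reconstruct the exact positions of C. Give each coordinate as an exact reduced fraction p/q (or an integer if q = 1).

C = (7/3, -31/3)

1. C_x = 7/3  [EB ∥ CD ∩ BD ∥ EC]
2. C_y = -31/3  [EB ∥ CD ∩ BD ∥ EC]
   → C = (7/3, -31/3)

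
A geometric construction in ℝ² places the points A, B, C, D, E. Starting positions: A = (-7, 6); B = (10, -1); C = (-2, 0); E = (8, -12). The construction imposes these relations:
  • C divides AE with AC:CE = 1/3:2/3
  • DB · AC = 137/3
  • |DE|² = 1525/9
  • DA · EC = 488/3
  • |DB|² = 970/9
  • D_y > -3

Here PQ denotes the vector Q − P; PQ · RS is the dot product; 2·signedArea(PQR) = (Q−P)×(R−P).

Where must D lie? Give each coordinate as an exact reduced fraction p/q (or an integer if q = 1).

1. D_x = -1/3  [line 10·x + -12·y + -62/3 = 0 ∩ |DE|² = 1525/9]
2. D_y = -2  [line 10·x + -12·y + -62/3 = 0 ∩ |DE|² = 1525/9]
   → D = (-1/3, -2)

D = (-1/3, -2)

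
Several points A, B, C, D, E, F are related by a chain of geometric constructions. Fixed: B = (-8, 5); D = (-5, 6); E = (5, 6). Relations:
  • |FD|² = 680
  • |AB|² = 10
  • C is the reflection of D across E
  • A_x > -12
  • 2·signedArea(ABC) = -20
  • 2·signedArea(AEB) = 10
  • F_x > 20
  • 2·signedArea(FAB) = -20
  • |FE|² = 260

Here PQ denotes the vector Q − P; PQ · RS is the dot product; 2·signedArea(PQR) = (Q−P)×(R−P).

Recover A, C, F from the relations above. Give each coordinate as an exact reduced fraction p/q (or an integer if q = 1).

1. C_x = 15  [C is the reflection of D across E]
2. C_y = 6  [C is the reflection of D across E]
   → C = (15, 6)
3. A_x = -11  [2·signedArea(ABC) = -20 ∩ 2·signedArea(AEB) = 10]
4. A_y = 4  [2·signedArea(ABC) = -20 ∩ 2·signedArea(AEB) = 10]
   → A = (-11, 4)
5. F_x = 21  [line -1·x + 3·y + -3 = 0 ∩ |FE|² = 260]
6. F_y = 8  [line -1·x + 3·y + -3 = 0 ∩ |FE|² = 260]
   → F = (21, 8)

A = (-11, 4)
C = (15, 6)
F = (21, 8)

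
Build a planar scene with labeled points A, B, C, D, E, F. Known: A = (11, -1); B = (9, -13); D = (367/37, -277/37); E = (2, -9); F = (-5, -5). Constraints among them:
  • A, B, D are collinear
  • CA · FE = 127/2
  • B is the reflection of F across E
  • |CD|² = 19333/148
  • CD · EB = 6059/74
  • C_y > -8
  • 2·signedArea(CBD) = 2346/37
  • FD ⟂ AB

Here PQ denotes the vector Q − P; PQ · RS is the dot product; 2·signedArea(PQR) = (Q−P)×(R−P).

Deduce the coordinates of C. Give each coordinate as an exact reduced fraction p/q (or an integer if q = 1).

C = (-3/2, -7)

1. C_x = -3/2  [CD · EB = 6059/74 ∩ 2·signedArea(CBD) = 2346/37]
2. C_y = -7  [CD · EB = 6059/74 ∩ 2·signedArea(CBD) = 2346/37]
   → C = (-3/2, -7)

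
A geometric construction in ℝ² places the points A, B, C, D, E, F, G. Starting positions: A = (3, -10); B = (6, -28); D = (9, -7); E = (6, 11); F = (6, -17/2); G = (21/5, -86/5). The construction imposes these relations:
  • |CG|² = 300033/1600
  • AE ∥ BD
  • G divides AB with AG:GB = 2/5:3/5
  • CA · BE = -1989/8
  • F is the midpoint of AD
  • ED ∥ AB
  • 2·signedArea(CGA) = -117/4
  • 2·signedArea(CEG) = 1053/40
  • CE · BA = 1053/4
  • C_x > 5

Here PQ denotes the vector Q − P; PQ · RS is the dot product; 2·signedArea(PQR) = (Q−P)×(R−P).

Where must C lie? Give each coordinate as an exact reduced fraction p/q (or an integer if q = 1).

C = (6, -29/8)

1. C_x = 6  [2·signedArea(CGA) = -117/4 ∩ 2·signedArea(CEG) = 1053/40]
2. C_y = -29/8  [2·signedArea(CGA) = -117/4 ∩ 2·signedArea(CEG) = 1053/40]
   → C = (6, -29/8)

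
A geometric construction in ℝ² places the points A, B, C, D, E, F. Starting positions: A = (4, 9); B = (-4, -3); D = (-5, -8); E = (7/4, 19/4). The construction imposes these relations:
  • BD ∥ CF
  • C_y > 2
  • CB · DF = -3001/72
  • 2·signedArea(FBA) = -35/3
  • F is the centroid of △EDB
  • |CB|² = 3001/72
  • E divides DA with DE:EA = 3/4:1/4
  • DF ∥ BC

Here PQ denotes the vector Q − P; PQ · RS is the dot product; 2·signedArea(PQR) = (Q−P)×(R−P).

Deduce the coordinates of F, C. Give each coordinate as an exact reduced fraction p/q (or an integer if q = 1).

C = (-17/12, 35/12)
F = (-29/12, -25/12)

1. F_x = -29/12  [F is the centroid of △EDB]
2. F_y = -25/12  [F is the centroid of △EDB]
   → F = (-29/12, -25/12)
3. C_x = -17/12  [BD ∥ CF ∩ DF ∥ BC]
4. C_y = 35/12  [BD ∥ CF ∩ DF ∥ BC]
   → C = (-17/12, 35/12)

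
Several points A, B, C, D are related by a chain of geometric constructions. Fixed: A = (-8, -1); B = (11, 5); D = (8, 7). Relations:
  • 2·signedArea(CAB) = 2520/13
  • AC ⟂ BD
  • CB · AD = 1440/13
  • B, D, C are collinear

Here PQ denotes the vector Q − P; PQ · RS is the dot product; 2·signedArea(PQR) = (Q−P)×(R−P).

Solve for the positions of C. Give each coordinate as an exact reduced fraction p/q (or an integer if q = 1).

C = (8/13, 155/13)

1. C_x = 8/13  [B, D, C are collinear ∩ AC ⟂ BD]
2. C_y = 155/13  [B, D, C are collinear ∩ AC ⟂ BD]
   → C = (8/13, 155/13)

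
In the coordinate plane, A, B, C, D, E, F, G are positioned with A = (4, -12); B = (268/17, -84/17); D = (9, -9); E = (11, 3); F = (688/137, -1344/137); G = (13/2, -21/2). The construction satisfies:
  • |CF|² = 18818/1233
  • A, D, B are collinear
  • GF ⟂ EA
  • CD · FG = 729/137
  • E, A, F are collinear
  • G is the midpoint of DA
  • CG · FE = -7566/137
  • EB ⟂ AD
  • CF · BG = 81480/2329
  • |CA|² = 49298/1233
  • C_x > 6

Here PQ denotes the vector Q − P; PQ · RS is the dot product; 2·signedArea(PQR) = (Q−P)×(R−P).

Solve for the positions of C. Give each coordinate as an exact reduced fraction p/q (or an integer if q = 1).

1. C_x = 2743/411  [CD · FG = 729/137 ∩ CG · FE = -7566/137]
2. C_y = -859/137  [CD · FG = 729/137 ∩ CG · FE = -7566/137]
   → C = (2743/411, -859/137)

C = (2743/411, -859/137)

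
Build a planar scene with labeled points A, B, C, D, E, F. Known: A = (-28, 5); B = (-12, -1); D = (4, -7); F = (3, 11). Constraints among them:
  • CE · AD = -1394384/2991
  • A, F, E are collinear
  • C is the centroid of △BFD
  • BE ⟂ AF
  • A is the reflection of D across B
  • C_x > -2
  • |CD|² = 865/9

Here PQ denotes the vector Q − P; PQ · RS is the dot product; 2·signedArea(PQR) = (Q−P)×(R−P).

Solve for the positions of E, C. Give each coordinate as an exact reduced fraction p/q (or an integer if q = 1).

1. E_x = -13656/997  [A, F, E are collinear ∩ BE ⟂ AF]
2. E_y = 7745/997  [A, F, E are collinear ∩ BE ⟂ AF]
   → E = (-13656/997, 7745/997)
3. C_x = -5/3  [C is the centroid of △BFD]
4. C_y = 1  [C is the centroid of △BFD]
   → C = (-5/3, 1)

C = (-5/3, 1)
E = (-13656/997, 7745/997)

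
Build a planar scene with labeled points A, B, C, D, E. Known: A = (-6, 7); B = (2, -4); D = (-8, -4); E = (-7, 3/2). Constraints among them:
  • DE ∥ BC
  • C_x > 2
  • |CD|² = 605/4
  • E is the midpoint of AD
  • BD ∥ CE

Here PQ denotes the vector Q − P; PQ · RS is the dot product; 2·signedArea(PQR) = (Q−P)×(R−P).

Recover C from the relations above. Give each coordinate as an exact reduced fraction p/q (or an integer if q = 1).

1. C_x = 3  [BD ∥ CE ∩ DE ∥ BC]
2. C_y = 3/2  [BD ∥ CE ∩ DE ∥ BC]
   → C = (3, 3/2)

C = (3, 3/2)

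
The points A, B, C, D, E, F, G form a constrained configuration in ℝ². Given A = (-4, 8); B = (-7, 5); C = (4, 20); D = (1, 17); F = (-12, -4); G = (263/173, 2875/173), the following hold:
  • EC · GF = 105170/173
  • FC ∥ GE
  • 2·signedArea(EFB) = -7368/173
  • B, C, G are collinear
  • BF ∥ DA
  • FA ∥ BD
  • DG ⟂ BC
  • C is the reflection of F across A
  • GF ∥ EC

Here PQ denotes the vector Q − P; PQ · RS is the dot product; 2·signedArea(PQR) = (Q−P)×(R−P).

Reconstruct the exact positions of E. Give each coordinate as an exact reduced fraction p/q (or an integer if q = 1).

1. E_x = 3031/173  [GF ∥ EC ∩ FC ∥ GE]
2. E_y = 7027/173  [GF ∥ EC ∩ FC ∥ GE]
   → E = (3031/173, 7027/173)

E = (3031/173, 7027/173)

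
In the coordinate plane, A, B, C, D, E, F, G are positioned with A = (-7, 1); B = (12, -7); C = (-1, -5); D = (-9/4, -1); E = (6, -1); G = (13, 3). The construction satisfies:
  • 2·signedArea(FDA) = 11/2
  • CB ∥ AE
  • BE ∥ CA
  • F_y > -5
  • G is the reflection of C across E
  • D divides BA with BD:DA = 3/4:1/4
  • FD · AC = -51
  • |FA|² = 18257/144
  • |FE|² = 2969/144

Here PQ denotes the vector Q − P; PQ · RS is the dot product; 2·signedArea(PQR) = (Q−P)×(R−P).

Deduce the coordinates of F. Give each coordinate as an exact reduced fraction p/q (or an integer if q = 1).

1. F_x = 35/12  [2·signedArea(FDA) = 11/2 ∩ FD · AC = -51]
2. F_y = -13/3  [2·signedArea(FDA) = 11/2 ∩ FD · AC = -51]
   → F = (35/12, -13/3)

F = (35/12, -13/3)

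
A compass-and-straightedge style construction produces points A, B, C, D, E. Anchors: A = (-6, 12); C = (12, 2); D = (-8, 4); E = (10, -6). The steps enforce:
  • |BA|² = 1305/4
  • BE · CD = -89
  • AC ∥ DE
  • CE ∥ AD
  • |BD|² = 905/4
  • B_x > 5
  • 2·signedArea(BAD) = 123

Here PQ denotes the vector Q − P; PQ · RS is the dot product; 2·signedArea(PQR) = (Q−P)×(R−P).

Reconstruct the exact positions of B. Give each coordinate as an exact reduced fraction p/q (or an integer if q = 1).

1. B_x = 6  [BE · CD = -89 ∩ 2·signedArea(BAD) = 123]
2. B_y = -3/2  [BE · CD = -89 ∩ 2·signedArea(BAD) = 123]
   → B = (6, -3/2)

B = (6, -3/2)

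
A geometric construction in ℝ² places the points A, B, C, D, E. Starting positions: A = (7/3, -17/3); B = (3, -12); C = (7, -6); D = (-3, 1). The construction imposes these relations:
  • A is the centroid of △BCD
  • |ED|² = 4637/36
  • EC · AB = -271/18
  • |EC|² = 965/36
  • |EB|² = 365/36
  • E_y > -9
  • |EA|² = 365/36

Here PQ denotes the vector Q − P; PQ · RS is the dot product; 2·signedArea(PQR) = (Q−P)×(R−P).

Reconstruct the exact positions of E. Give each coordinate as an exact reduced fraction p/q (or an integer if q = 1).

1. E_x = 8/3  [line -2/3·x + 19/3·y + 1039/18 = 0 ∩ |EB|² = 365/36]
2. E_y = -53/6  [line -2/3·x + 19/3·y + 1039/18 = 0 ∩ |EB|² = 365/36]
   → E = (8/3, -53/6)

E = (8/3, -53/6)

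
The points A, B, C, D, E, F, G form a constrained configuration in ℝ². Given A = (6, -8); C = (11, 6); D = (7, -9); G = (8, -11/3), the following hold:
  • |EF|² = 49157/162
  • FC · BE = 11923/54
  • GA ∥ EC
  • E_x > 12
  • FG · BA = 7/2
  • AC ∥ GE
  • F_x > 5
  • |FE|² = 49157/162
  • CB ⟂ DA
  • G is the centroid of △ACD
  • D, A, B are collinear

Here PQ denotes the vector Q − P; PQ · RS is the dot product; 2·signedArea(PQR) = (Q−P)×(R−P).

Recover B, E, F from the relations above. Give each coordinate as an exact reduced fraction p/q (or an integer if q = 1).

1. B_x = 3/2  [D, A, B are collinear ∩ CB ⟂ DA]
2. B_y = -7/2  [D, A, B are collinear ∩ CB ⟂ DA]
   → B = (3/2, -7/2)
3. E_x = 13  [GA ∥ EC ∩ AC ∥ GE]
4. E_y = 31/3  [GA ∥ EC ∩ AC ∥ GE]
   → E = (13, 31/3)
5. F_x = 11/2  [FC · BE = 11923/54 ∩ FG · BA = 7/2]
6. F_y = -97/18  [FC · BE = 11923/54 ∩ FG · BA = 7/2]
   → F = (11/2, -97/18)

B = (3/2, -7/2)
E = (13, 31/3)
F = (11/2, -97/18)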